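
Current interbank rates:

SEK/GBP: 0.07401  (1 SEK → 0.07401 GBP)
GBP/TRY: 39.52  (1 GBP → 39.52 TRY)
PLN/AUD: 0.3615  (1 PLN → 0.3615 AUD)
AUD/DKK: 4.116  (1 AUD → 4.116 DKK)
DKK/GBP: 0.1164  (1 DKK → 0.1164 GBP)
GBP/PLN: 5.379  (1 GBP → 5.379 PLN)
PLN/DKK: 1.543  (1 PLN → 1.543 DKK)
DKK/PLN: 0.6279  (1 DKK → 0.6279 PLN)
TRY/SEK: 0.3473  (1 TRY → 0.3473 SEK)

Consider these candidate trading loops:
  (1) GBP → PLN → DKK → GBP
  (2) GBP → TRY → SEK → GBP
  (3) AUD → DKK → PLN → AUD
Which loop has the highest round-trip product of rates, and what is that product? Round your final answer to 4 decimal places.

1.0158

(1) 5.379 × 1.543 × 0.1164 = 0.96610
(2) 39.52 × 0.3473 × 0.07401 = 1.01581
(3) 4.116 × 0.6279 × 0.3615 = 0.93427
Highest is cycle (2) at 1.0158 (>1, arbitrage).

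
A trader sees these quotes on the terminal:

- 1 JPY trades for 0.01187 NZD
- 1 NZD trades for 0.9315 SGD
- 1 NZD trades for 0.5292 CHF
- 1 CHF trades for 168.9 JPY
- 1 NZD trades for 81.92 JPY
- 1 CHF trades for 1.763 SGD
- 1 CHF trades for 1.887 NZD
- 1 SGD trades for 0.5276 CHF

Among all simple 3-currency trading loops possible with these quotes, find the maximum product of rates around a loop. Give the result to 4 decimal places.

CHF→JPY→NZD→CHF: 168.9 × 0.01187 × 0.5292 = 1.06096
CHF→NZD→SGD→CHF: 1.887 × 0.9315 × 0.5276 = 0.92738
Maximum is CHF→JPY→NZD→CHF at 1.0610; arbitrage exists.

1.0610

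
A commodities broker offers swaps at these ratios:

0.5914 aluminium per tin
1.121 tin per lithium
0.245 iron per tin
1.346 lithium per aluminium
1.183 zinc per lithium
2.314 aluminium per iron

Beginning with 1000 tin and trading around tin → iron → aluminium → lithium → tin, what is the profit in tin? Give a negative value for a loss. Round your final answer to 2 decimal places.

-144.58

1000 tin × 0.245 = 245 iron
245 iron × 2.314 = 566.93 aluminium
566.93 aluminium × 1.346 = 763.08778 lithium
763.08778 lithium × 1.121 = 855.42140138 tin
Net change: 855.42140138 − 1000 = -144.57859862 tin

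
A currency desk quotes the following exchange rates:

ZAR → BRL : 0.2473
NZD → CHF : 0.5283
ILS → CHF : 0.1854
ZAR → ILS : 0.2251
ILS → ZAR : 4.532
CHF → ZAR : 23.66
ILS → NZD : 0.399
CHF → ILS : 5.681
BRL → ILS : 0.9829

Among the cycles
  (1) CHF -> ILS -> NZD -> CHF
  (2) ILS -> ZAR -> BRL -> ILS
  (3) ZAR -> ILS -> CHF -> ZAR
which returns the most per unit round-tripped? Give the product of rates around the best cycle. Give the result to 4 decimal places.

(1) 5.681 × 0.399 × 0.5283 = 1.19751
(2) 4.532 × 0.2473 × 0.9829 = 1.10160
(3) 0.2251 × 0.1854 × 23.66 = 0.98742
Highest is cycle (1) at 1.1975 (>1, arbitrage).

1.1975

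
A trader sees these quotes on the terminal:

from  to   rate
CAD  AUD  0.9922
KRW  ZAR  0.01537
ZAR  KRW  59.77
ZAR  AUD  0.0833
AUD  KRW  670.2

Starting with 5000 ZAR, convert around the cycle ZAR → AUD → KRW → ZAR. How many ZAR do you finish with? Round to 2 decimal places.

5000 ZAR × 0.0833 = 416.5 AUD
416.5 AUD × 670.2 = 279138.3 KRW
279138.3 KRW × 0.01537 = 4290.355671 ZAR

4290.36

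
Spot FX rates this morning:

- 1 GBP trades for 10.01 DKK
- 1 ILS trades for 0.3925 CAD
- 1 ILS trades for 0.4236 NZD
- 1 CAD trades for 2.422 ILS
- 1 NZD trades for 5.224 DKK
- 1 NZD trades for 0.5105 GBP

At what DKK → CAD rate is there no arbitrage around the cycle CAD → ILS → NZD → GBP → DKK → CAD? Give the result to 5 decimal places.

Known legs of the cycle: 2.422 × 0.4236 × 0.5105 × 10.01 = 5.242759237716
For no arbitrage the full-cycle product must be 1, so the missing rate is 1 / 5.242759237716 ≈ 0.1907393.

0.19074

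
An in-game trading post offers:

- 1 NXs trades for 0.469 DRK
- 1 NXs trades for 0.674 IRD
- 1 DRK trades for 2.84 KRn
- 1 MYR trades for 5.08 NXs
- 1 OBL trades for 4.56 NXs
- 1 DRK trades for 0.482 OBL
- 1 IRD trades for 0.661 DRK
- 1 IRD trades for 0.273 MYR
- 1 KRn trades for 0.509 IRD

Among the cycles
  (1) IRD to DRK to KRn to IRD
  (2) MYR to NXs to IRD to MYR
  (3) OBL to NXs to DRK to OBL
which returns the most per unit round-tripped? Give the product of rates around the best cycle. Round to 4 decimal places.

(1) 0.661 × 2.84 × 0.509 = 0.95552
(2) 5.08 × 0.674 × 0.273 = 0.93473
(3) 4.56 × 0.469 × 0.482 = 1.03082
Highest is cycle (3) at 1.0308 (>1, arbitrage).

1.0308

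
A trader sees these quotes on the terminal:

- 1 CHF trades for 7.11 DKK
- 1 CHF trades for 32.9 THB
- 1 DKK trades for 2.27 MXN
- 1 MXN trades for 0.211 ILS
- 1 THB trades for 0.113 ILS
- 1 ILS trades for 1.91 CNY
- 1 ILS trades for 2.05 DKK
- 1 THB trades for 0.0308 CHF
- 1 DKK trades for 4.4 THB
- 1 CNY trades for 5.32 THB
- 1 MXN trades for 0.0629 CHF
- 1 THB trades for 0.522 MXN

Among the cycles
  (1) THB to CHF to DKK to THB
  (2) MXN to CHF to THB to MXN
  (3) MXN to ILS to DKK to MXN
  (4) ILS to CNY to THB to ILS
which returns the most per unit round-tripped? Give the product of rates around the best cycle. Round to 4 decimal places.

(1) 0.0308 × 7.11 × 4.4 = 0.96355
(2) 0.0629 × 32.9 × 0.522 = 1.08023
(3) 0.211 × 2.05 × 2.27 = 0.98189
(4) 1.91 × 5.32 × 0.113 = 1.14822
Highest is cycle (4) at 1.1482 (>1, arbitrage).

1.1482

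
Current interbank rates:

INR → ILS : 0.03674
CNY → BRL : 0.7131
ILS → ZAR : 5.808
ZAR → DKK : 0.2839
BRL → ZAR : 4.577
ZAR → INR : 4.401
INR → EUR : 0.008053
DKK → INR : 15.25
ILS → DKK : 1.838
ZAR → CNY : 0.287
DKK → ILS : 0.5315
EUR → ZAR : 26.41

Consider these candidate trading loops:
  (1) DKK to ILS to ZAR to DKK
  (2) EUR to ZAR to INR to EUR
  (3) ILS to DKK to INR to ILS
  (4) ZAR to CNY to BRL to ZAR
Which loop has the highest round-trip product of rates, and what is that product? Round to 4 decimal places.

1.0298

(1) 0.5315 × 5.808 × 0.2839 = 0.87639
(2) 26.41 × 4.401 × 0.008053 = 0.93600
(3) 1.838 × 15.25 × 0.03674 = 1.02980
(4) 0.287 × 0.7131 × 4.577 = 0.93673
Highest is cycle (3) at 1.0298 (>1, arbitrage).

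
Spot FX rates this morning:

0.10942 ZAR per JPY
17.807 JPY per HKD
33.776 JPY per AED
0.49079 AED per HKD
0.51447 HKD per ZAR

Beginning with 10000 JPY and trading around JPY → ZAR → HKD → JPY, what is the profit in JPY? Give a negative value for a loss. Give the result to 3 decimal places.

24.149

10000 JPY × 0.10942 = 1094.2 ZAR
1094.2 ZAR × 0.51447 = 562.933074 HKD
562.933074 HKD × 17.807 = 10024.149248718 JPY
Net change: 10024.149248718 − 10000 = 24.149248718 JPY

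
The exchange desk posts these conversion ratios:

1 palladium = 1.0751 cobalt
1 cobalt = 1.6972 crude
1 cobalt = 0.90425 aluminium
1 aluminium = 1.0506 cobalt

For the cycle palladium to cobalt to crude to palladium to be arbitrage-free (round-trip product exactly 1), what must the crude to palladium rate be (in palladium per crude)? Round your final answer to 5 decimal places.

Known legs of the cycle: 1.0751 × 1.6972 = 1.82465972
For no arbitrage the full-cycle product must be 1, so the missing rate is 1 / 1.82465972 ≈ 0.5480474.

0.54805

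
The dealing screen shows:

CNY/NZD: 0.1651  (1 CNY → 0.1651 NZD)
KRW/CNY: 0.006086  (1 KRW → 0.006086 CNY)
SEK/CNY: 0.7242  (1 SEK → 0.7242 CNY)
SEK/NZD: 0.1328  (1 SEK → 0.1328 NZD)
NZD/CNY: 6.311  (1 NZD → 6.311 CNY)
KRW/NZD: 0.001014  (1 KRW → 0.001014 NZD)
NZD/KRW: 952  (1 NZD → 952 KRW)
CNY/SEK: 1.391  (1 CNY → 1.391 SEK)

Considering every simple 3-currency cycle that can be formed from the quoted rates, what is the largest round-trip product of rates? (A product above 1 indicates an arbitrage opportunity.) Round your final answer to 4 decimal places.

CNY→SEK→NZD→CNY: 1.391 × 0.1328 × 6.311 = 1.16580
KRW→CNY→NZD→KRW: 0.006086 × 0.1651 × 952 = 0.95657
Maximum is CNY→SEK→NZD→CNY at 1.1658; arbitrage exists.

1.1658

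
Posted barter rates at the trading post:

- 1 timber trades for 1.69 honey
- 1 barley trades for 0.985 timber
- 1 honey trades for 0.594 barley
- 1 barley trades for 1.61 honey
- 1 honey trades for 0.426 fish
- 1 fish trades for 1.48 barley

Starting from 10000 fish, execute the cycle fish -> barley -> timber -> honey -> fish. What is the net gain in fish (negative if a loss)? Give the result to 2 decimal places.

495.29

10000 fish × 1.48 = 14800 barley
14800 barley × 0.985 = 14578 timber
14578 timber × 1.69 = 24636.82 honey
24636.82 honey × 0.426 = 10495.28532 fish
Net change: 10495.28532 − 10000 = 495.28532 fish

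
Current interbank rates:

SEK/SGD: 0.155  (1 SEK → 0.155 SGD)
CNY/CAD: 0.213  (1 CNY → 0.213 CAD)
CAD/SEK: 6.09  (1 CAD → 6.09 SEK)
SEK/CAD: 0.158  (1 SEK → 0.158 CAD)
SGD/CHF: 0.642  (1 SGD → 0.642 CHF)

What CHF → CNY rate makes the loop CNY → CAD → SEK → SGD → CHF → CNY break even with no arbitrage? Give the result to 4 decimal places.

Known legs of the cycle: 0.213 × 6.09 × 0.155 × 0.642 = 0.1290813867
For no arbitrage the full-cycle product must be 1, so the missing rate is 1 / 0.1290813867 ≈ 7.747050.

7.7471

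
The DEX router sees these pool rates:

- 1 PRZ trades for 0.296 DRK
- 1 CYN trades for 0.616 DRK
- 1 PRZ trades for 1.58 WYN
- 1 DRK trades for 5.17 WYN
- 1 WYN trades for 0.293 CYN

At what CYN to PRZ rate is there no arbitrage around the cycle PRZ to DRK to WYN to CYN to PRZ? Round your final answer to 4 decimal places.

Known legs of the cycle: 0.296 × 5.17 × 0.293 = 0.44838376
For no arbitrage the full-cycle product must be 1, so the missing rate is 1 / 0.44838376 ≈ 2.230232.

2.2302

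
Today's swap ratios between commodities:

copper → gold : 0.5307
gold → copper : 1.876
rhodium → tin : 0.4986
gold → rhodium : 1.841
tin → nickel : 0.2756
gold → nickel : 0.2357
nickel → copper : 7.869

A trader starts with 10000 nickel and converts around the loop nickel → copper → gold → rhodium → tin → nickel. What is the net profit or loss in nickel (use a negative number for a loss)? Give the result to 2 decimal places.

564.62

10000 nickel × 7.869 = 78690 copper
78690 copper × 0.5307 = 41760.783 gold
41760.783 gold × 1.841 = 76881.601503 rhodium
76881.601503 rhodium × 0.4986 = 38333.1665093958 tin
38333.1665093958 tin × 0.2756 = 10564.62068998948248 nickel
Net change: 10564.62068998948248 − 10000 = 564.62068998948248 nickel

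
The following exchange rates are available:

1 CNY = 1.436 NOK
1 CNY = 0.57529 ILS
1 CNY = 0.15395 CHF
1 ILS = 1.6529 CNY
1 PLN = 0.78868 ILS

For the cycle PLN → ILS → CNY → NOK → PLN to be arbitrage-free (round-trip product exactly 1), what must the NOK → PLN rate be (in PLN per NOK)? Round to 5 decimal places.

Known legs of the cycle: 0.78868 × 1.6529 × 1.436 = 1.871982770992
For no arbitrage the full-cycle product must be 1, so the missing rate is 1 / 1.871982770992 ≈ 0.5341930.

0.53419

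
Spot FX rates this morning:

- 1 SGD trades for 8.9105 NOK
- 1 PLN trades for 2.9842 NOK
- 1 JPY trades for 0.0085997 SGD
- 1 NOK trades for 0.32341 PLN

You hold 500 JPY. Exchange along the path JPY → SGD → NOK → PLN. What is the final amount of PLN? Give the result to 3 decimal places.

12.391

500 JPY × 0.0085997 = 4.29985 SGD
4.29985 SGD × 8.9105 = 38.313813425 NOK
38.313813425 NOK × 0.32341 = 12.39107039977925 PLN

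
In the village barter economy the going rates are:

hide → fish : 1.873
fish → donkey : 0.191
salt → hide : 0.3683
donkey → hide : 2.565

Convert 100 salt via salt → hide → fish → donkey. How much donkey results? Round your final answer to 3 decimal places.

100 salt × 0.3683 = 36.83 hide
36.83 hide × 1.873 = 68.98259 fish
68.98259 fish × 0.191 = 13.17567469 donkey

13.176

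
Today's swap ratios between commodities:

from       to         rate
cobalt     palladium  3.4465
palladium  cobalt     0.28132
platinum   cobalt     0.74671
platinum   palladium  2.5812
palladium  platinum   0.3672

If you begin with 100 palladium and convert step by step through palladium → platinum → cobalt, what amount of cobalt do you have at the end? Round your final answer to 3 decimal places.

27.419

100 palladium × 0.3672 = 36.72 platinum
36.72 platinum × 0.74671 = 27.4191912 cobalt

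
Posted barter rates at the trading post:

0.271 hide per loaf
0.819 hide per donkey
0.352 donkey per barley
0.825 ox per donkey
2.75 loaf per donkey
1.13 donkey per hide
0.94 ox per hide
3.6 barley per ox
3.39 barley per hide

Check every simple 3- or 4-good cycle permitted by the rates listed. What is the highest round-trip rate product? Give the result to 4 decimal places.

donkey→ox→barley→donkey: 0.825 × 3.6 × 0.352 = 1.04544
donkey→hide→barley→donkey: 0.819 × 3.39 × 0.352 = 0.97730
donkey→hide→ox→barley→donkey: 0.819 × 0.94 × 3.6 × 0.352 = 0.97557
loaf→hide→barley→donkey→loaf: 0.271 × 3.39 × 0.352 × 2.75 = 0.88929
loaf→hide→donkey→loaf: 0.271 × 1.13 × 2.75 = 0.84213
Maximum is donkey→ox→barley→donkey at 1.0454; arbitrage exists.

1.0454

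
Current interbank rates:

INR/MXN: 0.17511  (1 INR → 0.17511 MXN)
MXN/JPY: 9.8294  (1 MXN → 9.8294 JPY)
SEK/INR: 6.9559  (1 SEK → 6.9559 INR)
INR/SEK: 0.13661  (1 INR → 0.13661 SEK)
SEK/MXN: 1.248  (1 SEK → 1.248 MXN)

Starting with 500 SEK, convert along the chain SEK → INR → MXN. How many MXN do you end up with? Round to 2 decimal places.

609.02

500 SEK × 6.9559 = 3477.95 INR
3477.95 INR × 0.17511 = 609.0238245 MXN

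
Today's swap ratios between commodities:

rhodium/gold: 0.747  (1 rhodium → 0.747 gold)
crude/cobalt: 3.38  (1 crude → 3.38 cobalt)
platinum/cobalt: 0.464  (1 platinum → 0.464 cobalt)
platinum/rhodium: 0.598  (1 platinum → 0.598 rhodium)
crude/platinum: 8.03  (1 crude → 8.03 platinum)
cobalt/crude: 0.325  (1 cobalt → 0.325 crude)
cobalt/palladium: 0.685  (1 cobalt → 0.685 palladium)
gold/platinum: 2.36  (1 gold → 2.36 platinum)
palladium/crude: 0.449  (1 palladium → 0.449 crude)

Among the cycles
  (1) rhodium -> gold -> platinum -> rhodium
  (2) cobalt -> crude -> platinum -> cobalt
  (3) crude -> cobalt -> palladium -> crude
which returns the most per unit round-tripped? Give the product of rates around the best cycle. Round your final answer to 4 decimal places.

1.2109

(1) 0.747 × 2.36 × 0.598 = 1.05423
(2) 0.325 × 8.03 × 0.464 = 1.21092
(3) 3.38 × 0.685 × 0.449 = 1.03957
Highest is cycle (2) at 1.2109 (>1, arbitrage).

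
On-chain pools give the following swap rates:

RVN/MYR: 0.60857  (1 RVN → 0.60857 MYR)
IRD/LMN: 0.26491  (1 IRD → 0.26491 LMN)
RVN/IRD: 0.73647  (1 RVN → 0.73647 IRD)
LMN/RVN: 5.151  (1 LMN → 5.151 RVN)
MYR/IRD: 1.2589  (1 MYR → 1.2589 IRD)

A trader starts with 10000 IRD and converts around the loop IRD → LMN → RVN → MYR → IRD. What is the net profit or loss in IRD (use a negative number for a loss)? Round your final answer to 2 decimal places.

454.22

10000 IRD × 0.26491 = 2649.1 LMN
2649.1 LMN × 5.151 = 13645.5141 RVN
13645.5141 RVN × 0.60857 = 8304.250515837 MYR
8304.250515837 MYR × 1.2589 = 10454.2209743871993 IRD
Net change: 10454.2209743871993 − 10000 = 454.2209743871993 IRD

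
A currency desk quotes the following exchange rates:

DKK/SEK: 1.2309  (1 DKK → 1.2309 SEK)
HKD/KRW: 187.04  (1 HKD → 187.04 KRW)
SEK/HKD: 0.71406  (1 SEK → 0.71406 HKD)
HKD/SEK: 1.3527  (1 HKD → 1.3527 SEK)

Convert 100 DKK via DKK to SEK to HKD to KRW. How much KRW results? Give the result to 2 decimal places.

16439.63

100 DKK × 1.2309 = 123.09 SEK
123.09 SEK × 0.71406 = 87.8936454 HKD
87.8936454 HKD × 187.04 = 16439.627435616 KRW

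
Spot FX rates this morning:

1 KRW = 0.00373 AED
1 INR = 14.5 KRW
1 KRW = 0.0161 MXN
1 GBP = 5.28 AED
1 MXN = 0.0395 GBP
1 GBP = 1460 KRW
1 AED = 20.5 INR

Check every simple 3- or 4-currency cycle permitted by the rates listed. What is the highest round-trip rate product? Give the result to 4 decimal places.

AED→INR→KRW→AED: 20.5 × 14.5 × 0.00373 = 1.10874
MXN→GBP→KRW→MXN: 0.0395 × 1460 × 0.0161 = 0.92849
Maximum is AED→INR→KRW→AED at 1.1087; arbitrage exists.

1.1087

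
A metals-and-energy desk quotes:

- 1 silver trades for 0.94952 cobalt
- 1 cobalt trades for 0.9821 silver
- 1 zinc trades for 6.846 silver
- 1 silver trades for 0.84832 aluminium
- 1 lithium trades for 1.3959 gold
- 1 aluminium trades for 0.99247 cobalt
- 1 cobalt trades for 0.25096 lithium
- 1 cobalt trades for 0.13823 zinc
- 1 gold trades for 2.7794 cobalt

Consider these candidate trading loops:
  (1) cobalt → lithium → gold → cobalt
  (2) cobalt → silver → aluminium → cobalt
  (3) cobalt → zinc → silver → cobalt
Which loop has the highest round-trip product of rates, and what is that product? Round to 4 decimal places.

(1) 0.25096 × 1.3959 × 2.7794 = 0.97367
(2) 0.9821 × 0.84832 × 0.99247 = 0.82686
(3) 0.13823 × 6.846 × 0.94952 = 0.89855
Highest is cycle (1) at 0.9737 (≤1, no arbitrage).

0.9737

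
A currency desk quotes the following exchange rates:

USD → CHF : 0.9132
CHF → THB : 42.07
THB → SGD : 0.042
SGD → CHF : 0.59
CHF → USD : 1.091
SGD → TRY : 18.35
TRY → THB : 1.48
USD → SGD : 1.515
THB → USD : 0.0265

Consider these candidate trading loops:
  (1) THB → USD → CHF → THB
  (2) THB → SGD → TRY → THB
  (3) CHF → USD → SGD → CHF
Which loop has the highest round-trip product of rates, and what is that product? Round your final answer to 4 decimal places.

(1) 0.0265 × 0.9132 × 42.07 = 1.01809
(2) 0.042 × 18.35 × 1.48 = 1.14064
(3) 1.091 × 1.515 × 0.59 = 0.97519
Highest is cycle (2) at 1.1406 (>1, arbitrage).

1.1406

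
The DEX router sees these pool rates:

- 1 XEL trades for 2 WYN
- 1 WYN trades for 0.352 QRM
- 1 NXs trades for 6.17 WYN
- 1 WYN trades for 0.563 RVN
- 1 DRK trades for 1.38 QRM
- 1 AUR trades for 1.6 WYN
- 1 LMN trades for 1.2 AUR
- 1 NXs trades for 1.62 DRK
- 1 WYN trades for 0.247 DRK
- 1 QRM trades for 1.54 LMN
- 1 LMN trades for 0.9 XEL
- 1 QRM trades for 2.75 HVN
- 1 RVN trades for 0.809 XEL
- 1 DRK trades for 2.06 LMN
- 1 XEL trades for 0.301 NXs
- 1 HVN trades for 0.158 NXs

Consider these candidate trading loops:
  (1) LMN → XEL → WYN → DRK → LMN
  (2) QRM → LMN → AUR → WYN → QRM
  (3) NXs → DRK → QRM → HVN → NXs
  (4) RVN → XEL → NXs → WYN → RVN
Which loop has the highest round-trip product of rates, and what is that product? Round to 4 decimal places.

(1) 0.9 × 2 × 0.247 × 2.06 = 0.91588
(2) 1.54 × 1.2 × 1.6 × 0.352 = 1.04079
(3) 1.62 × 1.38 × 2.75 × 0.158 = 0.97137
(4) 0.809 × 0.301 × 6.17 × 0.563 = 0.84588
Highest is cycle (2) at 1.0408 (>1, arbitrage).

1.0408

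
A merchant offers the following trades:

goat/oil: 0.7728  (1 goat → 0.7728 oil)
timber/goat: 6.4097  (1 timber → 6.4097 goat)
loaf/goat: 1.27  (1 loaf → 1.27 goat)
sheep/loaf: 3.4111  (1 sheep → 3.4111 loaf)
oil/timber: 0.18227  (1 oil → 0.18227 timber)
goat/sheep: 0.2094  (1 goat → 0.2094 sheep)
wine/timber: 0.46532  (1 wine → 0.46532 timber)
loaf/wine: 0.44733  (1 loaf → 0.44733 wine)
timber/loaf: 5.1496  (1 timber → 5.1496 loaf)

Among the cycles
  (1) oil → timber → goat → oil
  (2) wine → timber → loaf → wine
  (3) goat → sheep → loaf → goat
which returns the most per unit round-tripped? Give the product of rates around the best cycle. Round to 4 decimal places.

1.0719

(1) 0.18227 × 6.4097 × 0.7728 = 0.90286
(2) 0.46532 × 5.1496 × 0.44733 = 1.07190
(3) 0.2094 × 3.4111 × 1.27 = 0.90714
Highest is cycle (2) at 1.0719 (>1, arbitrage).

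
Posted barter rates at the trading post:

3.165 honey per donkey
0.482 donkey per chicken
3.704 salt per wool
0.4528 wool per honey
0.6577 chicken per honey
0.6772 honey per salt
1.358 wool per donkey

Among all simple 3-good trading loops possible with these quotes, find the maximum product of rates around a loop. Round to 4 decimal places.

salt→honey→wool→salt: 0.6772 × 0.4528 × 3.704 = 1.13578
donkey→honey→chicken→donkey: 3.165 × 0.6577 × 0.482 = 1.00334
Maximum is salt→honey→wool→salt at 1.1358; arbitrage exists.

1.1358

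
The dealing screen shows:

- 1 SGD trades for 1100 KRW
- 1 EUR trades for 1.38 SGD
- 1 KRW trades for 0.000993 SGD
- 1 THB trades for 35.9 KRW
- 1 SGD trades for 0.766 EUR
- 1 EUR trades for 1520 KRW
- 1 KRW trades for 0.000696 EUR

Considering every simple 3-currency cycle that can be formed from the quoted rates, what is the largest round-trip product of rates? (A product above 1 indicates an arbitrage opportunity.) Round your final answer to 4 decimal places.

1.1562

EUR→KRW→SGD→EUR: 1520 × 0.000993 × 0.766 = 1.15617
EUR→SGD→KRW→EUR: 1.38 × 1100 × 0.000696 = 1.05653
Maximum is EUR→KRW→SGD→EUR at 1.1562; arbitrage exists.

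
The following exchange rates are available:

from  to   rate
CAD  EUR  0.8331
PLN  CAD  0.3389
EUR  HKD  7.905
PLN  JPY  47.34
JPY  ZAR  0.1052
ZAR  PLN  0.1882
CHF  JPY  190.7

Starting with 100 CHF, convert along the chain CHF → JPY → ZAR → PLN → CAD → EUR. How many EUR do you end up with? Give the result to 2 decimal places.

100 CHF × 190.7 = 19070 JPY
19070 JPY × 0.1052 = 2006.164 ZAR
2006.164 ZAR × 0.1882 = 377.5600648 PLN
377.5600648 PLN × 0.3389 = 127.95510596072 CAD
127.95510596072 CAD × 0.8331 = 106.599398775875832 EUR

106.60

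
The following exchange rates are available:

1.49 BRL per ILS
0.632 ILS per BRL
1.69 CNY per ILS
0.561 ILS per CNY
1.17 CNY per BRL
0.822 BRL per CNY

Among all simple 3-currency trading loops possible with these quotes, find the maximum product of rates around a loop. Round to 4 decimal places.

BRL→CNY→ILS→BRL: 1.17 × 0.561 × 1.49 = 0.97799
BRL→ILS→CNY→BRL: 0.632 × 1.69 × 0.822 = 0.87796
Maximum is BRL→CNY→ILS→BRL at 0.9780; no arbitrage — every cycle loses value.

0.9780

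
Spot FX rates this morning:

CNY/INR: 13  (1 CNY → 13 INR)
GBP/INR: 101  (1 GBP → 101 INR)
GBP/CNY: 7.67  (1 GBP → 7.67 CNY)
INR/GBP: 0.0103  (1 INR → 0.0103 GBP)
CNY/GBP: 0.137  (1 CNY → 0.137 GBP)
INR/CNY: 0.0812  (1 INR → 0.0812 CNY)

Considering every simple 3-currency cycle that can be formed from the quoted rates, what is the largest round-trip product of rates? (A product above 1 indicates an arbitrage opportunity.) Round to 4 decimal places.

INR→CNY→GBP→INR: 0.0812 × 0.137 × 101 = 1.12356
INR→GBP→CNY→INR: 0.0103 × 7.67 × 13 = 1.02701
Maximum is INR→CNY→GBP→INR at 1.1236; arbitrage exists.

1.1236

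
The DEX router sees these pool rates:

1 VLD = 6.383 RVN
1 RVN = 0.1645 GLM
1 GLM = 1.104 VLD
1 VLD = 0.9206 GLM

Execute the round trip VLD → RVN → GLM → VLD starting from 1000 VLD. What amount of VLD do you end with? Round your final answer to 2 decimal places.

1159.20

1000 VLD × 6.383 = 6383 RVN
6383 RVN × 0.1645 = 1050.0035 GLM
1050.0035 GLM × 1.104 = 1159.203864 VLD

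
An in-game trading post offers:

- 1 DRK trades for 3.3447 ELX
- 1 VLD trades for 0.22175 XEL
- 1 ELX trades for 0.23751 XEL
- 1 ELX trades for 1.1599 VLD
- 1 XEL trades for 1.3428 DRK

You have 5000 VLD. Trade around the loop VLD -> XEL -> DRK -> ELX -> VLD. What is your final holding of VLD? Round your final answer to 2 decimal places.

5000 VLD × 0.22175 = 1108.75 XEL
1108.75 XEL × 1.3428 = 1488.8295 DRK
1488.8295 DRK × 3.3447 = 4979.68802865 ELX
4979.68802865 ELX × 1.1599 = 5775.940144431135 VLD

5775.94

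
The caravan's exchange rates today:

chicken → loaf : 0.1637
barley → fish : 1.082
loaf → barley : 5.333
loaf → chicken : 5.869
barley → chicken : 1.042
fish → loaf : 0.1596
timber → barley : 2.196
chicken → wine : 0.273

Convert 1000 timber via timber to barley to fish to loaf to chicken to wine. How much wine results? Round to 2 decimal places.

607.60

1000 timber × 2.196 = 2196 barley
2196 barley × 1.082 = 2376.072 fish
2376.072 fish × 0.1596 = 379.2210912 loaf
379.2210912 loaf × 5.869 = 2225.6485842528 chicken
2225.6485842528 chicken × 0.273 = 607.6020635010144 wine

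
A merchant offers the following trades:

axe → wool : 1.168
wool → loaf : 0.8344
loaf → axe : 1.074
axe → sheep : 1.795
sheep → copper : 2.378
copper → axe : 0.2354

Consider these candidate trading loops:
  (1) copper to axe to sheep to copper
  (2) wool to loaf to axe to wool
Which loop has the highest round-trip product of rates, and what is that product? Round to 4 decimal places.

1.0467

(1) 0.2354 × 1.795 × 2.378 = 1.00481
(2) 0.8344 × 1.074 × 1.168 = 1.04670
Highest is cycle (2) at 1.0467 (>1, arbitrage).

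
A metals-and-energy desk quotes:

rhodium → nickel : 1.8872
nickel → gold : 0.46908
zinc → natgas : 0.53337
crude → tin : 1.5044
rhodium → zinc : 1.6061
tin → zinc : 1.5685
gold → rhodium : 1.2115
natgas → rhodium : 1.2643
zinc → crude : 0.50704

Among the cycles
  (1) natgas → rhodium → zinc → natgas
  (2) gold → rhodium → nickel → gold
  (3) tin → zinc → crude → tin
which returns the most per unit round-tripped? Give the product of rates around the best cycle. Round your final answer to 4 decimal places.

(1) 1.2643 × 1.6061 × 0.53337 = 1.08306
(2) 1.2115 × 1.8872 × 0.46908 = 1.07248
(3) 1.5685 × 0.50704 × 1.5044 = 1.19644
Highest is cycle (3) at 1.1964 (>1, arbitrage).

1.1964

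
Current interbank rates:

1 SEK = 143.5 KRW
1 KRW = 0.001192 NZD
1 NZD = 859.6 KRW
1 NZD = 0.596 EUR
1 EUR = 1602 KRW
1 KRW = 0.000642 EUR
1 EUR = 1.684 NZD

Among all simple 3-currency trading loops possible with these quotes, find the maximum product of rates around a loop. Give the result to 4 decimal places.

NZD→EUR→KRW→NZD: 0.596 × 1602 × 0.001192 = 1.13811
NZD→KRW→EUR→NZD: 859.6 × 0.000642 × 1.684 = 0.92934
Maximum is NZD→EUR→KRW→NZD at 1.1381; arbitrage exists.

1.1381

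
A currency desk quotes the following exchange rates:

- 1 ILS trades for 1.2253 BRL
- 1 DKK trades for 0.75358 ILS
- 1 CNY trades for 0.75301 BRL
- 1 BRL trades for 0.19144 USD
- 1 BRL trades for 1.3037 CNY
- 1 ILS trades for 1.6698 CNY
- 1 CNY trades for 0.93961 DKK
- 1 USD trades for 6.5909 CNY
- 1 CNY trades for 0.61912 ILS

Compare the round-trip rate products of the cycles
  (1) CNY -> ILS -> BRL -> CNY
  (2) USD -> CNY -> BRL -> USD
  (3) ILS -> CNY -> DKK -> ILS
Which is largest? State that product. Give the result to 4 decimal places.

1.1823

(1) 0.61912 × 1.2253 × 1.3037 = 0.98900
(2) 6.5909 × 0.75301 × 0.19144 = 0.95012
(3) 1.6698 × 0.93961 × 0.75358 = 1.18234
Highest is cycle (3) at 1.1823 (>1, arbitrage).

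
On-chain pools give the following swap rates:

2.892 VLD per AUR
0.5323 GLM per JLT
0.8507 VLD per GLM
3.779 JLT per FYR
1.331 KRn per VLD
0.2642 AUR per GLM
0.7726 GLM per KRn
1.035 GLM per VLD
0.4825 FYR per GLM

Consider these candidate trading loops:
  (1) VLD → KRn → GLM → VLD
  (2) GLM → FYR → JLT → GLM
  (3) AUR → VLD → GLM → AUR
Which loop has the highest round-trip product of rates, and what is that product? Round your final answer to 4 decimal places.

0.9706

(1) 1.331 × 0.7726 × 0.8507 = 0.87480
(2) 0.4825 × 3.779 × 0.5323 = 0.97058
(3) 2.892 × 1.035 × 0.2642 = 0.79081
Highest is cycle (2) at 0.9706 (≤1, no arbitrage).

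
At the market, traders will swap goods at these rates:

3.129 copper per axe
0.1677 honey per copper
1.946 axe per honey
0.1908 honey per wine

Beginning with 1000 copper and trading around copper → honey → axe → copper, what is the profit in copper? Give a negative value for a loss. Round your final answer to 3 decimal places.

1000 copper × 0.1677 = 167.7 honey
167.7 honey × 1.946 = 326.3442 axe
326.3442 axe × 3.129 = 1021.1310018 copper
Net change: 1021.1310018 − 1000 = 21.1310018 copper

21.131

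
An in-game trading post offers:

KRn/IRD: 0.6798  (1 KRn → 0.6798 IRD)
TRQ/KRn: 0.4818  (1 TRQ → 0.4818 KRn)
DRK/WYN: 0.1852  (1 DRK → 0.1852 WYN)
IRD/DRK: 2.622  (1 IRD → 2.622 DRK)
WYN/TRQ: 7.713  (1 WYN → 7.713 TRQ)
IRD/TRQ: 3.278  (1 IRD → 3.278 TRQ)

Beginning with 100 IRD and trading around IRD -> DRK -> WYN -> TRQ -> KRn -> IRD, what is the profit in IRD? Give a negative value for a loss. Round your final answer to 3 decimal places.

100 IRD × 2.622 = 262.2 DRK
262.2 DRK × 0.1852 = 48.55944 WYN
48.55944 WYN × 7.713 = 374.53896072 TRQ
374.53896072 TRQ × 0.4818 = 180.452871274896 KRn
180.452871274896 KRn × 0.6798 = 122.6718618926743008 IRD
Net change: 122.6718618926743008 − 100 = 22.6718618926743008 IRD

22.672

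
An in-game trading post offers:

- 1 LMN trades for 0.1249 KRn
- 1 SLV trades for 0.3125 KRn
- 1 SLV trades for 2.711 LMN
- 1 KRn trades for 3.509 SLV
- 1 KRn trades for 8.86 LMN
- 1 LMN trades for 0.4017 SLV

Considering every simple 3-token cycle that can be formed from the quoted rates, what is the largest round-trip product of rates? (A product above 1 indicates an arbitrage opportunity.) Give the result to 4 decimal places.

1.1882

SLV→LMN→KRn→SLV: 2.711 × 0.1249 × 3.509 = 1.18816
SLV→KRn→LMN→SLV: 0.3125 × 8.86 × 0.4017 = 1.11221
Maximum is SLV→LMN→KRn→SLV at 1.1882; arbitrage exists.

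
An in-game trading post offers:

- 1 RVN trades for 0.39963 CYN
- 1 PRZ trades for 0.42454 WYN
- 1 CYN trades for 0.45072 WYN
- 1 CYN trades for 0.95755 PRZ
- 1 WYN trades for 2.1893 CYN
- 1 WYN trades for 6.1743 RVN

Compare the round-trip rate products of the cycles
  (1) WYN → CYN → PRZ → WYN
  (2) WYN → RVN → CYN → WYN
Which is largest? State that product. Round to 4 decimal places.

(1) 2.1893 × 0.95755 × 0.42454 = 0.88999
(2) 6.1743 × 0.39963 × 0.45072 = 1.11212
Highest is cycle (2) at 1.1121 (>1, arbitrage).

1.1121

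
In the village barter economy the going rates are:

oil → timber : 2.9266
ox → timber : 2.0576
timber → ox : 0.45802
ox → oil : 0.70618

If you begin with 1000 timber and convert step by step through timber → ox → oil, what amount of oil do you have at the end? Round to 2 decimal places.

323.44

1000 timber × 0.45802 = 458.02 ox
458.02 ox × 0.70618 = 323.4445636 oil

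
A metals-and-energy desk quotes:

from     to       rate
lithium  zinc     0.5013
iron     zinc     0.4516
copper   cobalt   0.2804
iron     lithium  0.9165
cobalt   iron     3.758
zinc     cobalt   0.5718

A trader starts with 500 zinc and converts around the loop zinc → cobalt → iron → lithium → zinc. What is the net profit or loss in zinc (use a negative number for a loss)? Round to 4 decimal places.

-6.3705

500 zinc × 0.5718 = 285.9 cobalt
285.9 cobalt × 3.758 = 1074.4122 iron
1074.4122 iron × 0.9165 = 984.6987813 lithium
984.6987813 lithium × 0.5013 = 493.62949906569 zinc
Net change: 493.62949906569 − 500 = -6.37050093431 zinc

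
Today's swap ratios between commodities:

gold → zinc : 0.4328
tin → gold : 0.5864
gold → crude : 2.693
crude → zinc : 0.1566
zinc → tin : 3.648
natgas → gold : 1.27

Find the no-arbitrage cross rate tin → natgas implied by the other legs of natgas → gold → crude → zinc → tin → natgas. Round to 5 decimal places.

Known legs of the cycle: 1.27 × 2.693 × 0.1566 × 3.648 = 1.953829496448
For no arbitrage the full-cycle product must be 1, so the missing rate is 1 / 1.953829496448 ≈ 0.5118154.

0.51182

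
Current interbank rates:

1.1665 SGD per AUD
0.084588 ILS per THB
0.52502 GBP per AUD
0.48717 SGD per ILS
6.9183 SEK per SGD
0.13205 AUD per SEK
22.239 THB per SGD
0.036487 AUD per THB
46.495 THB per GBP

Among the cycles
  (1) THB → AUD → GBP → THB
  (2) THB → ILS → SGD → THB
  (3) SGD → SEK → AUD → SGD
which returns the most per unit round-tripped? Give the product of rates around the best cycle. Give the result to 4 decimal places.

1.0657

(1) 0.036487 × 0.52502 × 46.495 = 0.89068
(2) 0.084588 × 0.48717 × 22.239 = 0.91644
(3) 6.9183 × 0.13205 × 1.1665 = 1.06567
Highest is cycle (3) at 1.0657 (>1, arbitrage).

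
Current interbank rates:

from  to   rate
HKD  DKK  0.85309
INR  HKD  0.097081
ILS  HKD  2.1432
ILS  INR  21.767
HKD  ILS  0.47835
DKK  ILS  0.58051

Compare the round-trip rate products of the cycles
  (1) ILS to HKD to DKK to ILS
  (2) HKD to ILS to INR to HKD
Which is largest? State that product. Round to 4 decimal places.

1.0614

(1) 2.1432 × 0.85309 × 0.58051 = 1.06137
(2) 0.47835 × 21.767 × 0.097081 = 1.01083
Highest is cycle (1) at 1.0614 (>1, arbitrage).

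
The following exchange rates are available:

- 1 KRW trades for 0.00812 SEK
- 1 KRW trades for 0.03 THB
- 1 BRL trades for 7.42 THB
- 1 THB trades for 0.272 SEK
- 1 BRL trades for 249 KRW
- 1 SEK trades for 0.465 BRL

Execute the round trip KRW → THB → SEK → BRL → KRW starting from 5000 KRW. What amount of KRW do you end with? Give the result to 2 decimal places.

4724.03

5000 KRW × 0.03 = 150 THB
150 THB × 0.272 = 40.8 SEK
40.8 SEK × 0.465 = 18.972 BRL
18.972 BRL × 249 = 4724.028 KRW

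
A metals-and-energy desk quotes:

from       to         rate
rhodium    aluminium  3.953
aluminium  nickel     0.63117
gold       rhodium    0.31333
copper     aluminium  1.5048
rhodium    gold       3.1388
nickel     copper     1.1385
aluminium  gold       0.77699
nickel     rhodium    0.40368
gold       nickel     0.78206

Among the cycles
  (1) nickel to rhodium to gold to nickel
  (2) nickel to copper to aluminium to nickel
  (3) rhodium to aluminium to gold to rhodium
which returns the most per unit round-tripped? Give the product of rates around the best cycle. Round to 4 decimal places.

(1) 0.40368 × 3.1388 × 0.78206 = 0.99093
(2) 1.1385 × 1.5048 × 0.63117 = 1.08133
(3) 3.953 × 0.77699 × 0.31333 = 0.96237
Highest is cycle (2) at 1.0813 (>1, arbitrage).

1.0813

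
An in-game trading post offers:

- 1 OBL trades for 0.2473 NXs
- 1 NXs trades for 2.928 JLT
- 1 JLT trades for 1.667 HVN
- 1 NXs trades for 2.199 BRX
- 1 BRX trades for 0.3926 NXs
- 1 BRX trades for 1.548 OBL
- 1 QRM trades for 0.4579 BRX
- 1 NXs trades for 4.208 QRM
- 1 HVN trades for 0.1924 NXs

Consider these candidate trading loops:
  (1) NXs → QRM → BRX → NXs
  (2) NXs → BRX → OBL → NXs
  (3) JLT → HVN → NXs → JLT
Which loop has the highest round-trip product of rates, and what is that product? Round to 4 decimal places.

(1) 4.208 × 0.4579 × 0.3926 = 0.75648
(2) 2.199 × 1.548 × 0.2473 = 0.84182
(3) 1.667 × 0.1924 × 2.928 = 0.93910
Highest is cycle (3) at 0.9391 (≤1, no arbitrage).

0.9391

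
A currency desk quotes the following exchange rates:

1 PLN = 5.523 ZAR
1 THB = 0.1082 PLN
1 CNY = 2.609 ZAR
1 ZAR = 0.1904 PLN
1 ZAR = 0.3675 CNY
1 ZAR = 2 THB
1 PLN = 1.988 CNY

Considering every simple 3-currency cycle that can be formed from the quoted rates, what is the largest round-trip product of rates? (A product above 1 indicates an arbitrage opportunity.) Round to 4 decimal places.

1.1952

ZAR→THB→PLN→ZAR: 2 × 0.1082 × 5.523 = 1.19518
CNY→ZAR→PLN→CNY: 2.609 × 0.1904 × 1.988 = 0.98755
Maximum is ZAR→THB→PLN→ZAR at 1.1952; arbitrage exists.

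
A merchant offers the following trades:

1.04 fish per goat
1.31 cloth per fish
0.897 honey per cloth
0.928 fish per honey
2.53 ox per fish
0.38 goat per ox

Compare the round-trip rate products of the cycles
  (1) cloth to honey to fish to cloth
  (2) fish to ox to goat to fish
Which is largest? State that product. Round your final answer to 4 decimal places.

(1) 0.897 × 0.928 × 1.31 = 1.09046
(2) 2.53 × 0.38 × 1.04 = 0.99986
Highest is cycle (1) at 1.0905 (>1, arbitrage).

1.0905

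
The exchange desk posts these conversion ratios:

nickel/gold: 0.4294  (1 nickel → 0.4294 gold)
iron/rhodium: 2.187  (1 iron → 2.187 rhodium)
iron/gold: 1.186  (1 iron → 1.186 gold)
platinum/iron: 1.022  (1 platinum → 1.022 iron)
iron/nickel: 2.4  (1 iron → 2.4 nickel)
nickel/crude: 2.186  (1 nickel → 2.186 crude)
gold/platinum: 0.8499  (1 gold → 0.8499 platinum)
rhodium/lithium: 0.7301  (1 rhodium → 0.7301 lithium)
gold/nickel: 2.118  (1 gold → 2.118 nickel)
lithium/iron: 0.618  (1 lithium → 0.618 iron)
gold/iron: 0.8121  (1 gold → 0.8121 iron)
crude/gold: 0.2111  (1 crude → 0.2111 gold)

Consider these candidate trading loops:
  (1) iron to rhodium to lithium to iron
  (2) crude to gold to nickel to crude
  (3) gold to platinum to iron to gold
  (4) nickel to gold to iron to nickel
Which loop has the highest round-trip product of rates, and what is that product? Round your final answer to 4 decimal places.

1.0302

(1) 2.187 × 0.7301 × 0.618 = 0.98678
(2) 0.2111 × 2.118 × 2.186 = 0.97738
(3) 0.8499 × 1.022 × 1.186 = 1.03016
(4) 0.4294 × 0.8121 × 2.4 = 0.83692
Highest is cycle (3) at 1.0302 (>1, arbitrage).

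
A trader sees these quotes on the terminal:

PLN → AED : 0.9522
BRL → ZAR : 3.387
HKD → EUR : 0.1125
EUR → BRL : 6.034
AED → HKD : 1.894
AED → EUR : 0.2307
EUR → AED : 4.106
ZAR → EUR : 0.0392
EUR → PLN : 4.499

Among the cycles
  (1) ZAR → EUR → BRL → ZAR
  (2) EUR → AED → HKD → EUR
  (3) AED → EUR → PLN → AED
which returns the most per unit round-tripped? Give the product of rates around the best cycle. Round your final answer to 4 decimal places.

(1) 0.0392 × 6.034 × 3.387 = 0.80114
(2) 4.106 × 1.894 × 0.1125 = 0.87489
(3) 0.2307 × 4.499 × 0.9522 = 0.98831
Highest is cycle (3) at 0.9883 (≤1, no arbitrage).

0.9883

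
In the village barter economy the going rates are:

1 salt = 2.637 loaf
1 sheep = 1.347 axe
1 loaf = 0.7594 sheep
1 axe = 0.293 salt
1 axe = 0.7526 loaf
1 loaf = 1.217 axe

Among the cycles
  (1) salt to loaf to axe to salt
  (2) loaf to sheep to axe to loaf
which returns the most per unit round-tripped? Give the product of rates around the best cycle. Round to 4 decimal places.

(1) 2.637 × 1.217 × 0.293 = 0.94030
(2) 0.7594 × 1.347 × 0.7526 = 0.76984
Highest is cycle (1) at 0.9403 (≤1, no arbitrage).

0.9403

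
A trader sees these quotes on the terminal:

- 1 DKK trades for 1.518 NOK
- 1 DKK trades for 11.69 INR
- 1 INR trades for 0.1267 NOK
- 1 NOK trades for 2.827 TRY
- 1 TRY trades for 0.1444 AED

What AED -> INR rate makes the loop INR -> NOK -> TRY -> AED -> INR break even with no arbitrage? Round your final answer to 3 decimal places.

Known legs of the cycle: 0.1267 × 2.827 × 0.1444 = 0.05172132196
For no arbitrage the full-cycle product must be 1, so the missing rate is 1 / 0.05172132196 ≈ 19.33439.

19.334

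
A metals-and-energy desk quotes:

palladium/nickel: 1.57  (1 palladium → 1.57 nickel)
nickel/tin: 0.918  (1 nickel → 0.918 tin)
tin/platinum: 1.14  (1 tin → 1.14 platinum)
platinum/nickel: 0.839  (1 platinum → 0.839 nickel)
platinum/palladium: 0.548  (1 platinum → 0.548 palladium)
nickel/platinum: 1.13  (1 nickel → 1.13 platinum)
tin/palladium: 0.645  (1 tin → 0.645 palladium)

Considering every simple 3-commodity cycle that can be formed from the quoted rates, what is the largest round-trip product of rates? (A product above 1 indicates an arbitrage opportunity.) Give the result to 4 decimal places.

palladium→nickel→platinum→palladium: 1.57 × 1.13 × 0.548 = 0.97221
palladium→nickel→tin→palladium: 1.57 × 0.918 × 0.645 = 0.92961
platinum→nickel→tin→platinum: 0.839 × 0.918 × 1.14 = 0.87803
Maximum is palladium→nickel→platinum→palladium at 0.9722; no arbitrage — every cycle loses value.

0.9722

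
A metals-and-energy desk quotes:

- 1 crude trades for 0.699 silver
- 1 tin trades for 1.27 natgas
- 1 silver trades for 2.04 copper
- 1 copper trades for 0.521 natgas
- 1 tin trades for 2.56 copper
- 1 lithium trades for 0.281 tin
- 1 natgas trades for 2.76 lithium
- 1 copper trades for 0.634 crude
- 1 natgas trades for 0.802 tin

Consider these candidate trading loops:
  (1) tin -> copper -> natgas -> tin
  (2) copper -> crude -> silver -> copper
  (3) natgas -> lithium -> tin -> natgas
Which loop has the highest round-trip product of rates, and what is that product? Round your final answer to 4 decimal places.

1.0697

(1) 2.56 × 0.521 × 0.802 = 1.06968
(2) 0.634 × 0.699 × 2.04 = 0.90406
(3) 2.76 × 0.281 × 1.27 = 0.98496
Highest is cycle (1) at 1.0697 (>1, arbitrage).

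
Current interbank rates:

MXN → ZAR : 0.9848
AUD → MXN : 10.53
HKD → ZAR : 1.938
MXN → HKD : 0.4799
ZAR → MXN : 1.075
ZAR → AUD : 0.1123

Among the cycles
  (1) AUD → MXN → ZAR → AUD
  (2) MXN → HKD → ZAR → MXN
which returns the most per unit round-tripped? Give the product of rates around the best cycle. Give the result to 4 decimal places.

(1) 10.53 × 0.9848 × 0.1123 = 1.16454
(2) 0.4799 × 1.938 × 1.075 = 0.99980
Highest is cycle (1) at 1.1645 (>1, arbitrage).

1.1645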